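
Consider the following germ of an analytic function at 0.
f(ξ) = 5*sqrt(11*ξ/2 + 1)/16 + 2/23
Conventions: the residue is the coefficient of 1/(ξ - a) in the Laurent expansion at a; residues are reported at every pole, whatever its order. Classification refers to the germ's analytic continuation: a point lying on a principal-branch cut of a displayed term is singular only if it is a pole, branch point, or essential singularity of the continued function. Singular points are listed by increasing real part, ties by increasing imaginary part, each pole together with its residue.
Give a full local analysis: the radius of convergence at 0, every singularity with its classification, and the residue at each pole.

Branch term (5/16)*sqrt(1 - ξ/(-2/11)): its argument vanishes at ξ = -2/11, a square-root branch point, modulus 2/11.
The radius of convergence is the smallest modulus among the singular points: 2/11.

Radius of convergence at 0: 2/11.
At -2/11: an algebraic (square-root) branch point.


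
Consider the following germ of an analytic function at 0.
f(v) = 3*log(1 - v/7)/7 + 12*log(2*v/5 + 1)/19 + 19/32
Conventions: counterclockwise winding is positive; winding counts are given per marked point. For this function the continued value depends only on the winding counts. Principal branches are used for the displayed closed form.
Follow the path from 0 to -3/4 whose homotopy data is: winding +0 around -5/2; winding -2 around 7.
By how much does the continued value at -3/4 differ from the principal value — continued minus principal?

Continued minus principal equals -(12/7)*pi*i.

The rational part is single-valued and drops out of the difference; each branch term changes only by its own monodromy.
(12/19)*log(1 - v/(-5/2)): winding 0 around -5/2, so this term returns to its principal value, contribution 0.
(3/7)*log(1 - v/(7)): each positive loop around 7 adds 2*pi*i to the log, so winding -2 contributes (3/7)*(-2)*2*pi*i = -(12/7)*pi*i.
Summing the contributions at v = -3/4 gives -(12/7)*pi*i.


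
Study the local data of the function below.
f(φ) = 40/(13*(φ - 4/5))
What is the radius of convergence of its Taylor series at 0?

The radius of convergence is 4/5.

Denominator factor (φ - 4/5): pole of order 1 at 4/5, modulus 4/5.
The radius of convergence is the smallest modulus among the singular points: 4/5.


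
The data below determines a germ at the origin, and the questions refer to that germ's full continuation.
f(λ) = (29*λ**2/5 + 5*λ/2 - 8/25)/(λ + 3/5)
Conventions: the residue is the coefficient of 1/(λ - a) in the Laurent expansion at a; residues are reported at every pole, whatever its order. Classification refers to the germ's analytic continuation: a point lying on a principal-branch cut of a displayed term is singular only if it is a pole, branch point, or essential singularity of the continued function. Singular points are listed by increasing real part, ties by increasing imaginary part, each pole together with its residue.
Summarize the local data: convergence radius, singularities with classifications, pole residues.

Denominator factor (λ + 3/5): pole of order 1 at -3/5, modulus 3/5.
The radius of convergence is the smallest modulus among the singular points: 3/5.
At the order-1 pole -3/5 set g(λ) = (λ - (-3/5))*f(λ) = 29*λ**2/5 + 5*λ/2 - 8/25.
Simple pole: residue = g(a) at a = -3/5, which is 67/250.

Radius of convergence at 0: 3/5.
At -3/5: a pole of order 1; residue 67/250.


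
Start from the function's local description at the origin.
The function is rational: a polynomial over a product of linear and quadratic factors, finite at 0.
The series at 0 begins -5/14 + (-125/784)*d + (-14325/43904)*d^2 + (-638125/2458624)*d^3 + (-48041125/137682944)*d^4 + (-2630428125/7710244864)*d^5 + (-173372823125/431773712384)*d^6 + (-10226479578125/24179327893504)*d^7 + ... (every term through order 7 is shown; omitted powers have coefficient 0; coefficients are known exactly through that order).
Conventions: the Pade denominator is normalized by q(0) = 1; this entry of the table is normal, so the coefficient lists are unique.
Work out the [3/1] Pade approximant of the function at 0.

The Pade approximant has numerator coefficients [-5/14, 2292/7147, -800/7147, 1280/7147]; denominator coefficients [1, -384329/285880].

Taylor coefficients needed (read off): a_0 = -5/14, a_1 = -125/784, a_2 = -14325/43904, a_3 = -638125/2458624, a_4 = -48041125/137682944.
Write the denominator as Q(d) = 1 + q1*d. Requiring Q*f - P = O(d^5) with deg P <= 3 kills the coefficients of d^4..d^4 in Q*f:
  d^4: a_4 + q1*a_3 = 0, i.e. -48041125/137682944 + (-638125/2458624)*q1 = 0.
Solving this linear system: q1 = -384329/285880.
The numerator is Q*f truncated at degree 3: P0 = a_0 = -5/14; P1 = a_1 + q1*a_0 = 2292/7147; P2 = a_2 + q1*a_1 = -800/7147; P3 = a_3 + q1*a_2 = 1280/7147.


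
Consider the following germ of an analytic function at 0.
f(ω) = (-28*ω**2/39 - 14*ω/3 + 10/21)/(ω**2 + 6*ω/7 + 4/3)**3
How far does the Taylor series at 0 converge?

Denominator factor (ω**2 + 6*ω/7 + 4/3)^3: discriminant -676/147, complex-conjugate roots (-3/7) + ((13/21)*sqrt(3))*i and (-3/7) - ((13/21)*sqrt(3))*i; poles of order 3, moduli (2/3)*sqrt(3) and (2/3)*sqrt(3).
The radius of convergence is the smallest modulus among the singular points: (2/3)*sqrt(3).

The radius of convergence is (2/3)*sqrt(3).


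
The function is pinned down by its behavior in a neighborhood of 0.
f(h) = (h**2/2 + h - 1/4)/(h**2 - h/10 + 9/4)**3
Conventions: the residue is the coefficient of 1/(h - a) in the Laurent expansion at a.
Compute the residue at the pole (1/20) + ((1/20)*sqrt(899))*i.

The residue is -((105500/726572699)*sqrt(899))*i.

The factor h**2 - h/10 + 9/4 splits as (h - a)(h - a') with a = (1/20) + ((1/20)*sqrt(899))*i, a' = (1/20) - ((1/20)*sqrt(899))*i. At the order-3 pole a set g(h) = (h - a)^3*f(h) = [h**2/2 + h - 1/4] / (h - a')^3.
Order-3 pole: residue = g''(a)/2; g''((1/20) + ((1/20)*sqrt(899))*i) = -((211000/726572699)*sqrt(899))*i, so the residue is -((105500/726572699)*sqrt(899))*i.


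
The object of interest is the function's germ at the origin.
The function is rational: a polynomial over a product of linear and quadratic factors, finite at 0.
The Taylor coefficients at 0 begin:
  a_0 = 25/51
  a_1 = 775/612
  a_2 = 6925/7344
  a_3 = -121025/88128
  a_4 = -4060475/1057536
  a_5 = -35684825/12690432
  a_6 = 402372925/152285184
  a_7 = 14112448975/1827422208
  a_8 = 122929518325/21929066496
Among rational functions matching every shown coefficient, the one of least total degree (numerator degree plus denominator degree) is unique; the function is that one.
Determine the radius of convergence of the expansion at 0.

No rational of total degree below 7 reproduces all 9 coefficients; solving the [0/7] Pade equations on them gives f(v) = 20/(17*(v + 12/5)*(v**2 - v + 1)**3), whose expansion matches every shown term.
Denominator factor (v + 12/5): pole of order 1 at -12/5, modulus 12/5.
Denominator factor (v**2 - v + 1)^3: discriminant -3, complex-conjugate roots (1/2) + ((1/2)*sqrt(3))*i and (1/2) - ((1/2)*sqrt(3))*i; poles of order 3, moduli 1 and 1.
The radius of convergence is the smallest modulus among the singular points: 1.

The radius of convergence is 1.


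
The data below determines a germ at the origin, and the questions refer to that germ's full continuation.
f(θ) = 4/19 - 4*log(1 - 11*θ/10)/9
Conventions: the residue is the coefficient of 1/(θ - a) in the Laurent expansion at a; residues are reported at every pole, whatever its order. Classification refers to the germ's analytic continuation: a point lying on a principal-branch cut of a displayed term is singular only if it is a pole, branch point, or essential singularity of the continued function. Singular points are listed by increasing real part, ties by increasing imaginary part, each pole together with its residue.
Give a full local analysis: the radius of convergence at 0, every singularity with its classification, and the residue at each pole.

Branch term (-4/9)*log(1 - θ/(10/11)): its argument vanishes at θ = 10/11, a logarithmic branch point, modulus 10/11.
The radius of convergence is the smallest modulus among the singular points: 10/11.

Radius of convergence at 0: 10/11.
At 10/11: a logarithmic branch point.


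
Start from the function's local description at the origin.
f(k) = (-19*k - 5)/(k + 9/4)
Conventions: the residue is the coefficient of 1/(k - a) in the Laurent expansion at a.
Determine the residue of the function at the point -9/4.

The residue is 151/4.

At the order-1 pole -9/4 set g(k) = (k - (-9/4))*f(k) = -19*k - 5.
Simple pole: residue = g(a) at a = -9/4, which is 151/4.


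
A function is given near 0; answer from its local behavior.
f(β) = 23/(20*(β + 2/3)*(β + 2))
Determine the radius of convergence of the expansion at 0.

The radius of convergence is 2/3.

Denominator factor (β + 2/3): pole of order 1 at -2/3, modulus 2/3.
Denominator factor (β + 2): pole of order 1 at -2, modulus 2.
The radius of convergence is the smallest modulus among the singular points: 2/3.


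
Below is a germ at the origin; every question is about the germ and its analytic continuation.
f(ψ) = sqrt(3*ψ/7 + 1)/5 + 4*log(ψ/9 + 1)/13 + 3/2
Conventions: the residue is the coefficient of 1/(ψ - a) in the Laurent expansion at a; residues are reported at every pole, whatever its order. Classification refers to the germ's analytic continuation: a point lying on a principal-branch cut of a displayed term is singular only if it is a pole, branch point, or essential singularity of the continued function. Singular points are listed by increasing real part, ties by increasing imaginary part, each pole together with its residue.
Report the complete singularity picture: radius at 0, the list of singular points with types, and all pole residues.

Branch term (4/13)*log(1 - ψ/(-9)): its argument vanishes at ψ = -9, a logarithmic branch point, modulus 9.
Branch term (1/5)*sqrt(1 - ψ/(-7/3)): its argument vanishes at ψ = -7/3, a square-root branch point, modulus 7/3.
The radius of convergence is the smallest modulus among the singular points: 7/3.
List the singular points by increasing real part (a conjugate pair: the negative imaginary part first).

Radius of convergence at 0: 7/3.
At -9: a logarithmic branch point.
At -7/3: an algebraic (square-root) branch point.


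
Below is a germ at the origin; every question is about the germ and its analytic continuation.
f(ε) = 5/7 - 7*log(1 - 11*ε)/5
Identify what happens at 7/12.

There is no denominator, hence no pole anywhere.
Branch term log(1 - ε/(1/11)): argument at 7/12 is -65/12, nonzero, so 7/12 is not its branch point (a point on a principal cut is still regular for the continued germ).
So the germ continues analytically to 7/12.

The point is a regular point.


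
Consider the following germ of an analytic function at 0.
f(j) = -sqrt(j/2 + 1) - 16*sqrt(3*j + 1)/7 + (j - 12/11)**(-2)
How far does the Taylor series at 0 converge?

Denominator factor (j - 12/11)^2: pole of order 2 at 12/11, modulus 12/11.
Branch term (-1)*sqrt(1 - j/(-2)): its argument vanishes at j = -2, a square-root branch point, modulus 2.
Branch term (-16/7)*sqrt(1 - j/(-1/3)): its argument vanishes at j = -1/3, a square-root branch point, modulus 1/3.
The radius of convergence is the smallest modulus among the singular points: 1/3.

The radius of convergence is 1/3.


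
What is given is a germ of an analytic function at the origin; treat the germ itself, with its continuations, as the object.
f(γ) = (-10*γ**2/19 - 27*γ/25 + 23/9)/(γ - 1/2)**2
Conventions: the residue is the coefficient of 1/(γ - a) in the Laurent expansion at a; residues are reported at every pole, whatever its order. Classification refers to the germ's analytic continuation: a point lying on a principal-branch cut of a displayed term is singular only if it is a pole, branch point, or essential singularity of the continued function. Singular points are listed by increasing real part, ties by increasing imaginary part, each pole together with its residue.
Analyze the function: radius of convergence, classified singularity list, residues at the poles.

Denominator factor (γ - 1/2)^2: pole of order 2 at 1/2, modulus 1/2.
The radius of convergence is the smallest modulus among the singular points: 1/2.
At the order-2 pole 1/2 set g(γ) = (γ - (1/2))^2*f(γ) = -10*γ**2/19 - 27*γ/25 + 23/9.
Order-2 pole: residue = g'(a); g'(1/2) = -763/475, so the residue is -763/475.

Radius of convergence at 0: 1/2.
At 1/2: a pole of order 2; residue -763/475.


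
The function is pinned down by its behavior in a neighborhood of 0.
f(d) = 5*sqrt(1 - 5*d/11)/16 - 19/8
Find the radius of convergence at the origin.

Branch term (5/16)*sqrt(1 - d/(11/5)): its argument vanishes at d = 11/5, a square-root branch point, modulus 11/5.
The radius of convergence is the smallest modulus among the singular points: 11/5.

The radius of convergence is 11/5.


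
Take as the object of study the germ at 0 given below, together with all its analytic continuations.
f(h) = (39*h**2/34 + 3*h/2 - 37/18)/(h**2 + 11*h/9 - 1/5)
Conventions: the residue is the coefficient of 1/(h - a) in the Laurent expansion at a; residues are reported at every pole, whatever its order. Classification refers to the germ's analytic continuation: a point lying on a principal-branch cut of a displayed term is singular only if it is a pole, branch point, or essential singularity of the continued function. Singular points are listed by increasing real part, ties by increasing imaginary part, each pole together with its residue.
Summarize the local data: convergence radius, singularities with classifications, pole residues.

Denominator factor (h**2 + 11*h/9 - 1/5): discriminant 929/405, real irrational roots -11/18 + (1/90)*sqrt(4645) and -11/18 - (1/90)*sqrt(4645); poles of order 1, moduli -11/18 + (1/90)*sqrt(4645) and 11/18 + (1/90)*sqrt(4645).
The radius of convergence is the smallest modulus among the singular points: -11/18 + (1/90)*sqrt(4645).
The factor h**2 + 11*h/9 - 1/5 splits as (h - a)(h - a') with a = -11/18 - (1/90)*sqrt(4645), a' = -11/18 + (1/90)*sqrt(4645). At the order-1 pole a set g(h) = (h - a)*f(h) = [39*h**2/34 + 3*h/2 - 37/18] / (h - a').
Simple pole: residue = g(a) at a = -11/18 - (1/90)*sqrt(4645), which is 5/102 + (8657/473790)*sqrt(4645).
The factor h**2 + 11*h/9 - 1/5 splits as (h - a)(h - a') with a = -11/18 + (1/90)*sqrt(4645), a' = -11/18 - (1/90)*sqrt(4645). At the order-1 pole a set g(h) = (h - a)*f(h) = [39*h**2/34 + 3*h/2 - 37/18] / (h - a').
Simple pole: residue = g(a) at a = -11/18 + (1/90)*sqrt(4645), which is 5/102 - (8657/473790)*sqrt(4645).
List the singular points by increasing real part (a conjugate pair: the negative imaginary part first).

Radius of convergence at 0: -11/18 + (1/90)*sqrt(4645).
At -11/18 - (1/90)*sqrt(4645): a pole of order 1; residue 5/102 + (8657/473790)*sqrt(4645).
At -11/18 + (1/90)*sqrt(4645): a pole of order 1; residue 5/102 - (8657/473790)*sqrt(4645).


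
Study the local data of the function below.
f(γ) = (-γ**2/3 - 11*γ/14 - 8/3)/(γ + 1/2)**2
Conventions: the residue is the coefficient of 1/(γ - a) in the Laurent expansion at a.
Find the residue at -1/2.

At the order-2 pole -1/2 set g(γ) = (γ - (-1/2))^2*f(γ) = -γ**2/3 - 11*γ/14 - 8/3.
Order-2 pole: residue = g'(a); g'(-1/2) = -19/42, so the residue is -19/42.

The residue is -19/42.


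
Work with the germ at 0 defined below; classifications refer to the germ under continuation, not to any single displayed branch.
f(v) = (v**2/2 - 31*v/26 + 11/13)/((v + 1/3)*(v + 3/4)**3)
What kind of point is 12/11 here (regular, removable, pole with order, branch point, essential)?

The point is a regular point.

Denominator factors: v + 1/3 = 47/33 at v = 12/11; v + 3/4 = 81/44 at v = 12/11 — none vanishes.
So the germ continues analytically to 12/11.


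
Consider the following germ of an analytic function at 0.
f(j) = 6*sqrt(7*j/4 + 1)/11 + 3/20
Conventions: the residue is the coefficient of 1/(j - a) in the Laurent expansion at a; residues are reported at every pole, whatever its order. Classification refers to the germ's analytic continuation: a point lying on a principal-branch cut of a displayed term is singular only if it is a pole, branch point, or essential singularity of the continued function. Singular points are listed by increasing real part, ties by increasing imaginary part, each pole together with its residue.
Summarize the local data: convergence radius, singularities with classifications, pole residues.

Branch term (6/11)*sqrt(1 - j/(-4/7)): its argument vanishes at j = -4/7, a square-root branch point, modulus 4/7.
The radius of convergence is the smallest modulus among the singular points: 4/7.

Radius of convergence at 0: 4/7.
At -4/7: an algebraic (square-root) branch point.


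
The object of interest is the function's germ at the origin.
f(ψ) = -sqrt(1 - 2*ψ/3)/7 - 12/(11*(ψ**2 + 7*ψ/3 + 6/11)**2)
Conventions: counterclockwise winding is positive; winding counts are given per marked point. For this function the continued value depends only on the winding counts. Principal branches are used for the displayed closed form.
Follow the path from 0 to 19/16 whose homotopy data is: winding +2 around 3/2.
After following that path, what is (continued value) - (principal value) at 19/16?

Continued minus principal equals 0.

The rational part is single-valued and drops out of the difference; each branch term changes only by its own monodromy.
(-1/7)*sqrt(1 - ψ/(3/2)): winding +2 is even, the square root returns to the same sheet, contribution 0.
Summing the contributions at ψ = 19/16 gives 0.


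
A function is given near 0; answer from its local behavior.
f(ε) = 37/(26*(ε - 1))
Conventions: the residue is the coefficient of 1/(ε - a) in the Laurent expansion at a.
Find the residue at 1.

At the order-1 pole 1 set g(ε) = (ε - (1))*f(ε) = 37/26.
Simple pole: residue = g(a) at a = 1, which is 37/26.

The residue is 37/26.


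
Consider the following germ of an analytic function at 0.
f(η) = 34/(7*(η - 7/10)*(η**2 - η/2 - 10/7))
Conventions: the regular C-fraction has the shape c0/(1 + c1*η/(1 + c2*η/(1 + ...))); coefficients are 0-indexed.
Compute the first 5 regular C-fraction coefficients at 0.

The regular C-fraction coefficients are [34/7, -151/140, -168/151, 1763/906, -3775/10578].

Taylor coefficients (expand at 0): a_0 = 34/7, a_1 = 2567/490, a_2 = 787457/68600, a_3 = 132633847/9604000, a_4 = 31504851537/1344560000.
c0 = a_0 = 34/7. Peel one level at a time: if S = 1 + c*η/S' with S'(0) = 1, then c is the η-coefficient of S and S' = c*η/(S - 1).
S_1 = c0/f = 1 + (-151/140)*η + (-6/5)*η^2 + ...; c1 = -151/140.
S_2 = c1*η/(S_1 - 1) = 1 + (-168/151)*η + (49364/22801)*η^2 + ...; c2 = -168/151.
S_3 = c2*η/(S_2 - 1) = 1 + (1763/906)*η + (25/36)*η^2 + ...; c3 = 1763/906.
S_4 = c3*η/(S_3 - 1) = 1 + (-3775/10578)*η + ...; c4 = -3775/10578.


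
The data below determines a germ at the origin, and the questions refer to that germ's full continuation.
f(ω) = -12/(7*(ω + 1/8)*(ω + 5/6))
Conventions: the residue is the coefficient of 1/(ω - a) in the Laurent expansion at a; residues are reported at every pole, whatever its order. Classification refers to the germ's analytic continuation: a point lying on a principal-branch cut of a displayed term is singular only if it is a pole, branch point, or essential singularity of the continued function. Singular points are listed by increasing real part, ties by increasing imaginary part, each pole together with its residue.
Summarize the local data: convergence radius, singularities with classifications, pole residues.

Denominator factor (ω + 1/8): pole of order 1 at -1/8, modulus 1/8.
Denominator factor (ω + 5/6): pole of order 1 at -5/6, modulus 5/6.
The radius of convergence is the smallest modulus among the singular points: 1/8.
At the order-1 pole -5/6 set g(ω) = (ω - (-5/6))*f(ω) = -12/(7*(ω + 1/8)).
Simple pole: residue = g(a) at a = -5/6, which is 288/119.
At the order-1 pole -1/8 set g(ω) = (ω - (-1/8))*f(ω) = -12/(7*(ω + 5/6)).
Simple pole: residue = g(a) at a = -1/8, which is -288/119.
List the singular points by increasing real part (a conjugate pair: the negative imaginary part first).

Radius of convergence at 0: 1/8.
At -5/6: a pole of order 1; residue 288/119.
At -1/8: a pole of order 1; residue -288/119.


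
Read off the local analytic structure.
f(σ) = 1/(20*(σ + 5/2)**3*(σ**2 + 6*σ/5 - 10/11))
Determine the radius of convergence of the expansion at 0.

Denominator factor (σ**2 + 6*σ/5 - 10/11): discriminant 1396/275, real irrational roots -3/5 + (1/55)*sqrt(3839) and -3/5 - (1/55)*sqrt(3839); poles of order 1, moduli -3/5 + (1/55)*sqrt(3839) and 3/5 + (1/55)*sqrt(3839).
Denominator factor (σ + 5/2)^3: pole of order 3 at -5/2, modulus 5/2.
The radius of convergence is the smallest modulus among the singular points: -3/5 + (1/55)*sqrt(3839).

The radius of convergence is -3/5 + (1/55)*sqrt(3839).


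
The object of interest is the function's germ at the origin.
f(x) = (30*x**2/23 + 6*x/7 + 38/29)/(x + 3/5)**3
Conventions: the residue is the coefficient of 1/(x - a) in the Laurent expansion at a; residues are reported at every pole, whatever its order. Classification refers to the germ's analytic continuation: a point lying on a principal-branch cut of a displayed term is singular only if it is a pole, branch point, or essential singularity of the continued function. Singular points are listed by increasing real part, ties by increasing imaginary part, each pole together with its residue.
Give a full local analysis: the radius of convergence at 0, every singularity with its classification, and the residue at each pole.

Denominator factor (x + 3/5)^3: pole of order 3 at -3/5, modulus 3/5.
The radius of convergence is the smallest modulus among the singular points: 3/5.
At the order-3 pole -3/5 set g(x) = (x - (-3/5))^3*f(x) = 30*x**2/23 + 6*x/7 + 38/29.
Order-3 pole: residue = g''(a)/2; g''(-3/5) = 60/23, so the residue is 30/23.

Radius of convergence at 0: 3/5.
At -3/5: a pole of order 3; residue 30/23.


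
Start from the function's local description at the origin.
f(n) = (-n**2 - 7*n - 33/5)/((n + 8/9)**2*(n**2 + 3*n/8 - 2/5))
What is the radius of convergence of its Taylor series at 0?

The radius of convergence is -3/16 + (1/80)*sqrt(2785).

Denominator factor (n**2 + 3*n/8 - 2/5): discriminant 557/320, real irrational roots -3/16 + (1/80)*sqrt(2785) and -3/16 - (1/80)*sqrt(2785); poles of order 1, moduli -3/16 + (1/80)*sqrt(2785) and 3/16 + (1/80)*sqrt(2785).
Denominator factor (n + 8/9)^2: pole of order 2 at -8/9, modulus 8/9.
The radius of convergence is the smallest modulus among the singular points: -3/16 + (1/80)*sqrt(2785).


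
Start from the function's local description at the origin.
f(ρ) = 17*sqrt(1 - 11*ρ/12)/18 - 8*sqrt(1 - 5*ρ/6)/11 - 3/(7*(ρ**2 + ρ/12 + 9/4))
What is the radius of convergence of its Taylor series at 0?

The radius of convergence is 12/11.

Denominator factor (ρ**2 + ρ/12 + 9/4): discriminant -1295/144, complex-conjugate roots (-1/24) + ((1/24)*sqrt(1295))*i and (-1/24) - ((1/24)*sqrt(1295))*i; poles of order 1, moduli 3/2 and 3/2.
Branch term (-8/11)*sqrt(1 - ρ/(6/5)): its argument vanishes at ρ = 6/5, a square-root branch point, modulus 6/5.
Branch term (17/18)*sqrt(1 - ρ/(12/11)): its argument vanishes at ρ = 12/11, a square-root branch point, modulus 12/11.
The radius of convergence is the smallest modulus among the singular points: 12/11.


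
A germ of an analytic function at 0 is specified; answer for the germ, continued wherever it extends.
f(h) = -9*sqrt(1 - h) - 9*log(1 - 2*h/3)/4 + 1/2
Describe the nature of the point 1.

The term (-9)*sqrt(1 - h/(1)) has argument 1 - 1/(1) = 0 at 1: a square-root (algebraic, two-sheeted) branch point; the remaining terms are analytic or single-valued there.

The point is an algebraic (square-root) branch point.


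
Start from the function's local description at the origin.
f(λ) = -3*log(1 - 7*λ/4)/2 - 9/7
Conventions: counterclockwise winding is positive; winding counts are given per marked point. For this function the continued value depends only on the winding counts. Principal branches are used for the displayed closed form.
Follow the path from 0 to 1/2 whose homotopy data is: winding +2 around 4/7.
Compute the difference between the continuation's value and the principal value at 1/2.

Continued minus principal equals -(6)*pi*i.

The rational part is single-valued and drops out of the difference; each branch term changes only by its own monodromy.
(-3/2)*log(1 - λ/(4/7)): each positive loop around 4/7 adds 2*pi*i to the log, so winding +2 contributes (-3/2)*(2)*2*pi*i = -(6)*pi*i.
Summing the contributions at λ = 1/2 gives -(6)*pi*i.


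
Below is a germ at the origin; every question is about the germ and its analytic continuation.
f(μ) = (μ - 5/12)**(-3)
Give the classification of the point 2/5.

Denominator factors: μ - 5/12 = -1/60 at μ = 2/5 — none vanishes.
So the germ continues analytically to 2/5.

The point is a regular point.


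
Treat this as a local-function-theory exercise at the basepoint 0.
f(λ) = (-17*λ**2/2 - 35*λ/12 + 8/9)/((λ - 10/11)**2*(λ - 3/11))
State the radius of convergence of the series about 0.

The radius of convergence is 3/11.

Denominator factor (λ - 10/11)^2: pole of order 2 at 10/11, modulus 10/11.
Denominator factor (λ - 3/11): pole of order 1 at 3/11, modulus 3/11.
The radius of convergence is the smallest modulus among the singular points: 3/11.


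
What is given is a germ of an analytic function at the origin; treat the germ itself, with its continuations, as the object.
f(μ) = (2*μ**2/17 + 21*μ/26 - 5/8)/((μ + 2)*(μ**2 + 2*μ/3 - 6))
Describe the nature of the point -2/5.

Denominator factors: μ**2 + 2*μ/3 - 6 = -458/75 at μ = -2/5; μ + 2 = 8/5 at μ = -2/5 — none vanishes.
So the germ continues analytically to -2/5.

The point is a regular point.


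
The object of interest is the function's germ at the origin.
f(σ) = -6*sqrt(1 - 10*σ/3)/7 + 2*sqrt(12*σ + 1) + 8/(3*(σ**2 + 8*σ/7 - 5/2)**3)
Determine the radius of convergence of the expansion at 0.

The radius of convergence is 1/12.

Denominator factor (σ**2 + 8*σ/7 - 5/2)^3: discriminant 554/49, real irrational roots -4/7 + (1/14)*sqrt(554) and -4/7 - (1/14)*sqrt(554); poles of order 3, moduli -4/7 + (1/14)*sqrt(554) and 4/7 + (1/14)*sqrt(554).
Branch term (2)*sqrt(1 - σ/(-1/12)): its argument vanishes at σ = -1/12, a square-root branch point, modulus 1/12.
Branch term (-6/7)*sqrt(1 - σ/(3/10)): its argument vanishes at σ = 3/10, a square-root branch point, modulus 3/10.
The radius of convergence is the smallest modulus among the singular points: 1/12.


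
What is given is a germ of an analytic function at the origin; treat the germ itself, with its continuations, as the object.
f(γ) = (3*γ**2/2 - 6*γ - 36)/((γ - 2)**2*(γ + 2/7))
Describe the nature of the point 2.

The point is a pole of order 2.

The denominator factor γ - 2 vanishes at 2 and appears to the power 2; the numerator there equals -42, nonzero, and no other factor vanishes.
Hence a pole whose order is the multiplicity, 2.


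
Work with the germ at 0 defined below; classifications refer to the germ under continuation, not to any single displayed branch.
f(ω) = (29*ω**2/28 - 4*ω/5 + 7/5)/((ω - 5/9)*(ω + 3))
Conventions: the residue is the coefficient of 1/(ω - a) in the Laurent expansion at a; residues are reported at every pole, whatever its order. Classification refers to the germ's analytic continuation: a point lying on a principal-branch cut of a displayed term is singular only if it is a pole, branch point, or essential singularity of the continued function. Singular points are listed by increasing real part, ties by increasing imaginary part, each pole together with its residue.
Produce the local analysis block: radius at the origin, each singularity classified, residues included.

Denominator factor (ω + 3): pole of order 1 at -3, modulus 3.
Denominator factor (ω - 5/9): pole of order 1 at 5/9, modulus 5/9.
The radius of convergence is the smallest modulus among the singular points: 5/9.
At the order-1 pole -3 set g(ω) = (ω - (-3))*f(ω) = (29*ω**2/28 - 4*ω/5 + 7/5)/(ω - 5/9).
Simple pole: residue = g(a) at a = -3, which is -16533/4480.
At the order-1 pole 5/9 set g(ω) = (ω - (5/9))*f(ω) = (29*ω**2/28 - 4*ω/5 + 7/5)/(ω + 3).
Simple pole: residue = g(a) at a = 5/9, which is 14461/40320.
List the singular points by increasing real part (a conjugate pair: the negative imaginary part first).

Radius of convergence at 0: 5/9.
At -3: a pole of order 1; residue -16533/4480.
At 5/9: a pole of order 1; residue 14461/40320.


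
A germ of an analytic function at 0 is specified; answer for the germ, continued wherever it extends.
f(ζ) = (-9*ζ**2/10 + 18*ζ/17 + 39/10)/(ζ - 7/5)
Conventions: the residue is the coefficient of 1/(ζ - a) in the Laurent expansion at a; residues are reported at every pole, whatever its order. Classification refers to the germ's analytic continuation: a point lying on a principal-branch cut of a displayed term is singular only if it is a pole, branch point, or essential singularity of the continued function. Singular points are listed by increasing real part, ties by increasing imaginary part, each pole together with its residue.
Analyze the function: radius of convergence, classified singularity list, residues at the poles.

Denominator factor (ζ - 7/5): pole of order 1 at 7/5, modulus 7/5.
The radius of convergence is the smallest modulus among the singular points: 7/5.
At the order-1 pole 7/5 set g(ζ) = (ζ - (7/5))*f(ζ) = -9*ζ**2/10 + 18*ζ/17 + 39/10.
Simple pole: residue = g(a) at a = 7/5, which is 7689/2125.

Radius of convergence at 0: 7/5.
At 7/5: a pole of order 1; residue 7689/2125.


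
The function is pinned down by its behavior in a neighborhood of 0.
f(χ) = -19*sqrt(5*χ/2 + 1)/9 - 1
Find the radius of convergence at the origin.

The radius of convergence is 2/5.

Branch term (-19/9)*sqrt(1 - χ/(-2/5)): its argument vanishes at χ = -2/5, a square-root branch point, modulus 2/5.
The radius of convergence is the smallest modulus among the singular points: 2/5.


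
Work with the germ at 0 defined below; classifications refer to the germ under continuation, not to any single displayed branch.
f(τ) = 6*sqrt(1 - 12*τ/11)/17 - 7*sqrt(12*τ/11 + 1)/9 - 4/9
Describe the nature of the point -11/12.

The term (-7/9)*sqrt(1 - τ/(-11/12)) has argument 1 - -11/12/(-11/12) = 0 at -11/12: a square-root (algebraic, two-sheeted) branch point; the remaining terms are analytic or single-valued there.

The point is an algebraic (square-root) branch point.


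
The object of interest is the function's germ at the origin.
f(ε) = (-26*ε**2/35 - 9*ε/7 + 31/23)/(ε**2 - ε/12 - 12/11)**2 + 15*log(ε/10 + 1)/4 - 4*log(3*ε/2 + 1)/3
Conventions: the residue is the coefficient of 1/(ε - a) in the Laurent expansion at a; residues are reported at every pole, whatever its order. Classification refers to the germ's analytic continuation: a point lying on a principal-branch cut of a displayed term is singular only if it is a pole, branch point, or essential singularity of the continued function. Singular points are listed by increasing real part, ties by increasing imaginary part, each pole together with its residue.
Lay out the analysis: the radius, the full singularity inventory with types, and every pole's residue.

Radius of convergence at 0: 2/3.
At -10: a logarithmic branch point.
At 1/24 - (1/264)*sqrt(76153): a pole of order 2; residue (9201168/5511711835)*sqrt(76153).
At -2/3: a logarithmic branch point.
At 1/24 + (1/264)*sqrt(76153): a pole of order 2; residue -(9201168/5511711835)*sqrt(76153).


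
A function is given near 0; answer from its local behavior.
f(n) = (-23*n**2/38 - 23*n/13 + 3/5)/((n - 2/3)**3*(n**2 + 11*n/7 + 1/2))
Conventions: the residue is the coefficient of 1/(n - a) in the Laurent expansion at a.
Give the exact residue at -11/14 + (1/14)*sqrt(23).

The factor n**2 + 11*n/7 + 1/2 splits as (n - a)(n - a') with a = -11/14 + (1/14)*sqrt(23), a' = -11/14 - (1/14)*sqrt(23). At the order-1 pole a set g(n) = (n - a)*f(n) = [(-23*n**2/38 - 23*n/13 + 3/5)/(n - 2/3)**3] / (n - a').
Simple pole: residue = g(a) at a = -11/14 + (1/14)*sqrt(23), which is -3476674467/7811745994 - (8930705679/47281620490)*sqrt(23).

The residue is -3476674467/7811745994 - (8930705679/47281620490)*sqrt(23).


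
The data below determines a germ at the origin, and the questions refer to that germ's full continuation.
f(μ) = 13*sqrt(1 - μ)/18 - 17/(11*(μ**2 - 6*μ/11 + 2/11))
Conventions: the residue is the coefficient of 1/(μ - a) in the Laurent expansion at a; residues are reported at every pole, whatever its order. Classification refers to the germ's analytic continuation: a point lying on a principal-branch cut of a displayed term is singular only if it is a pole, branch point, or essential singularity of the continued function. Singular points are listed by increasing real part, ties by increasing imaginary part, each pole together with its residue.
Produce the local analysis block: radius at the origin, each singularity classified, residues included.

Denominator factor (μ**2 - 6*μ/11 + 2/11): discriminant -52/121, complex-conjugate roots (3/11) + ((1/11)*sqrt(13))*i and (3/11) - ((1/11)*sqrt(13))*i; poles of order 1, moduli (1/11)*sqrt(22) and (1/11)*sqrt(22).
Branch term (13/18)*sqrt(1 - μ/(1)): its argument vanishes at μ = 1, a square-root branch point, modulus 1.
The radius of convergence is the smallest modulus among the singular points: (1/11)*sqrt(22).
The branch term is analytic at (3/11) - ((1/11)*sqrt(13))*i and contributes nothing to the residue; only the rational part matters.
The factor μ**2 - 6*μ/11 + 2/11 splits as (μ - a)(μ - a') with a = (3/11) - ((1/11)*sqrt(13))*i, a' = (3/11) + ((1/11)*sqrt(13))*i. At the order-1 pole a set g(μ) = (μ - a)*(rational part) = [-17/11] / (μ - a').
Simple pole: residue = g(a) at a = (3/11) - ((1/11)*sqrt(13))*i, which is -((17/26)*sqrt(13))*i.
The branch term is analytic at (3/11) + ((1/11)*sqrt(13))*i and contributes nothing to the residue; only the rational part matters.
The factor μ**2 - 6*μ/11 + 2/11 splits as (μ - a)(μ - a') with a = (3/11) + ((1/11)*sqrt(13))*i, a' = (3/11) - ((1/11)*sqrt(13))*i. At the order-1 pole a set g(μ) = (μ - a)*(rational part) = [-17/11] / (μ - a').
Simple pole: residue = g(a) at a = (3/11) + ((1/11)*sqrt(13))*i, which is ((17/26)*sqrt(13))*i.
List the singular points by increasing real part (a conjugate pair: the negative imaginary part first).

Radius of convergence at 0: (1/11)*sqrt(22).
At (3/11) - ((1/11)*sqrt(13))*i: a pole of order 1; residue -((17/26)*sqrt(13))*i.
At (3/11) + ((1/11)*sqrt(13))*i: a pole of order 1; residue ((17/26)*sqrt(13))*i.
At 1: an algebraic (square-root) branch point.


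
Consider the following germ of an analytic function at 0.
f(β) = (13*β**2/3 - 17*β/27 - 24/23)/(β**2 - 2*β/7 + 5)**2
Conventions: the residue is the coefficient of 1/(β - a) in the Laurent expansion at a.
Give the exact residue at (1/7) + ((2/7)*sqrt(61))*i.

The residue is -((2186821/36971856)*sqrt(61))*i.

The factor β**2 - 2*β/7 + 5 splits as (β - a)(β - a') with a = (1/7) + ((2/7)*sqrt(61))*i, a' = (1/7) - ((2/7)*sqrt(61))*i. At the order-2 pole a set g(β) = (β - a)^2*f(β) = [13*β**2/3 - 17*β/27 - 24/23] / (β - a')^2.
Order-2 pole: residue = g'(a); g'((1/7) + ((2/7)*sqrt(61))*i) = -((2186821/36971856)*sqrt(61))*i, so the residue is -((2186821/36971856)*sqrt(61))*i.


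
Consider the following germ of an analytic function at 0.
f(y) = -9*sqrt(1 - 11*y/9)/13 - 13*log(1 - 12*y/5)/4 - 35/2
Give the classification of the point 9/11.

The point is an algebraic (square-root) branch point.

The term (-9/13)*sqrt(1 - y/(9/11)) has argument 1 - 9/11/(9/11) = 0 at 9/11: a square-root (algebraic, two-sheeted) branch point; the remaining terms are analytic or single-valued there.


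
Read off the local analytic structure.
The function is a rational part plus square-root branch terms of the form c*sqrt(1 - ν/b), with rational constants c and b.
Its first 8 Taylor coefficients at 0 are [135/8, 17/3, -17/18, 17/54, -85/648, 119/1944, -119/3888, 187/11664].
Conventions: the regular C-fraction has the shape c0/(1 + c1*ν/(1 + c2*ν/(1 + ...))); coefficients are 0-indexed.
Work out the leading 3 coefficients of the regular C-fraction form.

The regular C-fraction coefficients are [135/8, -136/405, 407/810].

Taylor coefficients (read off): a_0 = 135/8, a_1 = 17/3, a_2 = -17/18.
c0 = a_0 = 135/8. Peel one level at a time: if S = 1 + c*ν/S' with S'(0) = 1, then c is the ν-coefficient of S and S' = c*ν/(S - 1).
S_1 = c0/f = 1 + (-136/405)*ν + (27676/164025)*ν^2 + ...; c1 = -136/405.
S_2 = c1*ν/(S_1 - 1) = 1 + (407/810)*ν + ...; c2 = 407/810.


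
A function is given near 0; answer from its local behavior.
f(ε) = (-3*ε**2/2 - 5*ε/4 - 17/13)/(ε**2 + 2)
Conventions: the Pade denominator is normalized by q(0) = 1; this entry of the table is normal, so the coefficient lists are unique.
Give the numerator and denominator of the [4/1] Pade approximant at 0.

The Pade approximant has numerator coefficients [-17/26, -195/176, -8097/9152, 0, 8097/18304]; denominator coefficients [1, 65/88].

Taylor coefficients needed (expand at 0): a_0 = -17/26, a_1 = -5/8, a_2 = -11/26, a_3 = 5/16, a_4 = 11/52, a_5 = -5/32.
Write the denominator as Q(ε) = 1 + q1*ε. Requiring Q*f - P = O(ε^6) with deg P <= 4 kills the coefficients of ε^5..ε^5 in Q*f:
  ε^5: a_5 + q1*a_4 = 0, i.e. -5/32 + (11/52)*q1 = 0.
Solving this linear system: q1 = 65/88.
The numerator is Q*f truncated at degree 4: P0 = a_0 = -17/26; P1 = a_1 + q1*a_0 = -195/176; P2 = a_2 + q1*a_1 = -8097/9152; P3 = a_3 + q1*a_2 = 0; P4 = a_4 + q1*a_3 = 8097/18304.


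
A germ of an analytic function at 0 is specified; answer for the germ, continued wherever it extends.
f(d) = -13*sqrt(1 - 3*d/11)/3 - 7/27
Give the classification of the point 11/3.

The point is an algebraic (square-root) branch point.

The term (-13/3)*sqrt(1 - d/(11/3)) has argument 1 - 11/3/(11/3) = 0 at 11/3: a square-root (algebraic, two-sheeted) branch point; the remaining terms are analytic or single-valued there.


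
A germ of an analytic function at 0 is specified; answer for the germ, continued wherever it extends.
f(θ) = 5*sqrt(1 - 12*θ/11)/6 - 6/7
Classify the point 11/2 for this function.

The point is a regular point.

There is no denominator, hence no pole anywhere.
Branch term sqrt(1 - θ/(11/12)): argument at 11/2 is -5, nonzero, so 11/2 is not its branch point (a point on a principal cut is still regular for the continued germ).
So the germ continues analytically to 11/2.


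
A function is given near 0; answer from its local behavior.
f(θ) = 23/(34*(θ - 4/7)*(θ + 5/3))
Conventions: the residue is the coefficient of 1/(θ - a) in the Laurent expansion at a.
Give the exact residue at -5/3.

The residue is -483/1598.

At the order-1 pole -5/3 set g(θ) = (θ - (-5/3))*f(θ) = 23/(34*(θ - 4/7)).
Simple pole: residue = g(a) at a = -5/3, which is -483/1598.


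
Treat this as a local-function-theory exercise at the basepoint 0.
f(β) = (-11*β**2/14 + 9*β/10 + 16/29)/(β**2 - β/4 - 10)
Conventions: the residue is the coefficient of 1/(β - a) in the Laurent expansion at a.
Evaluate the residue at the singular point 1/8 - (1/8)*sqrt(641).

The factor β**2 - β/4 - 10 splits as (β - a)(β - a') with a = 1/8 - (1/8)*sqrt(641), a' = 1/8 + (1/8)*sqrt(641). At the order-1 pole a set g(β) = (β - a)*f(β) = [-11*β**2/14 + 9*β/10 + 16/29] / (β - a').
Simple pole: residue = g(a) at a = 1/8 - (1/8)*sqrt(641), which is 197/560 + (468847/10409840)*sqrt(641).

The residue is 197/560 + (468847/10409840)*sqrt(641).


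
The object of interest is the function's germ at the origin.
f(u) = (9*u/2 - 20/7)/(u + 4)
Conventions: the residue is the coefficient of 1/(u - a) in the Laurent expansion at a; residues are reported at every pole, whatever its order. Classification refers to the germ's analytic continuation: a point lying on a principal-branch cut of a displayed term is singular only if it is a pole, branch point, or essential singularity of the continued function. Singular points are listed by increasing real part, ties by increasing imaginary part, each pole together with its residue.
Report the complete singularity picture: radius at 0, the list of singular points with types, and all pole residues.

Radius of convergence at 0: 4.
At -4: a pole of order 1; residue -146/7.

Denominator factor (u + 4): pole of order 1 at -4, modulus 4.
The radius of convergence is the smallest modulus among the singular points: 4.
At the order-1 pole -4 set g(u) = (u - (-4))*f(u) = 9*u/2 - 20/7.
Simple pole: residue = g(a) at a = -4, which is -146/7.
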